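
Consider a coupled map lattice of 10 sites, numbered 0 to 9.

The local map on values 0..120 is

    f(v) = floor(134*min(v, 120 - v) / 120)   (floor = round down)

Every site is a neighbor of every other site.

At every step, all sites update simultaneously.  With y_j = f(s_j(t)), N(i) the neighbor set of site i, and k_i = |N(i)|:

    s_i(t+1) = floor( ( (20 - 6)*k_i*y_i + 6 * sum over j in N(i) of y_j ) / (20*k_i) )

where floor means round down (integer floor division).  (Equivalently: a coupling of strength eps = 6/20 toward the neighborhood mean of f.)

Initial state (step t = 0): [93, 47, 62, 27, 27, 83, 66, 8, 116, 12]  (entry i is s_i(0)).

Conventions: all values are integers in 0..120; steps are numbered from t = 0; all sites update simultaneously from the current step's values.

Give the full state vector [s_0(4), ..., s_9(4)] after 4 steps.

Answer: [41, 48, 50, 41, 41, 44, 50, 35, 34, 37]

Derivation:
t=0: [93, 47, 62, 27, 27, 83, 66, 8, 116, 12]
t=1: [31, 45, 53, 31, 31, 38, 51, 16, 13, 19]
t=2: [34, 45, 51, 34, 34, 40, 49, 23, 21, 26]
t=3: [37, 46, 50, 37, 37, 42, 49, 29, 28, 32]
t=4: [41, 48, 50, 41, 41, 44, 50, 35, 34, 37]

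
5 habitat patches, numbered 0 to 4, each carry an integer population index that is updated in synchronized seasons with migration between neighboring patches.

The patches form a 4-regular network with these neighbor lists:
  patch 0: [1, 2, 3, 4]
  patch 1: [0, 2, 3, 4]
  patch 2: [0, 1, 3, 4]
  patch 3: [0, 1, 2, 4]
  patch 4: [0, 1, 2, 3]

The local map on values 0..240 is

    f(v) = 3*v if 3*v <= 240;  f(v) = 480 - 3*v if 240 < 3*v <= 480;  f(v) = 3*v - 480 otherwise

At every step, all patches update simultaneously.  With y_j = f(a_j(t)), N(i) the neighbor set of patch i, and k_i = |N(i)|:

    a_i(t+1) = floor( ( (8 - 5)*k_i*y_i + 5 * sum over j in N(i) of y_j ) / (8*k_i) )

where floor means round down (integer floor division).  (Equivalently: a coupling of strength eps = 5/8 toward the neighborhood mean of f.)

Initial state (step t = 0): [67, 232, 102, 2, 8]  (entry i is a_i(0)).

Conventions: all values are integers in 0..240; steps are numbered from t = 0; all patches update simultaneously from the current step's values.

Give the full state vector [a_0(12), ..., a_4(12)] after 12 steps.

Simulating step by step:
t=0: [67, 232, 102, 2, 8]
t=1: [141, 144, 135, 98, 102]
t=2: [96, 94, 100, 125, 122]
t=3: [165, 166, 162, 146, 148]
t=4: [21, 22, 19, 27, 26]
t=5: [67, 68, 66, 71, 70]
t=6: [204, 204, 203, 206, 206]
t=7: [133, 133, 132, 134, 134]
t=8: [80, 80, 81, 79, 79]
t=9: [238, 238, 237, 237, 237]
t=10: [232, 232, 231, 231, 231]
t=11: [214, 214, 213, 213, 213]
t=12: [160, 160, 159, 159, 159]

Answer: [160, 160, 159, 159, 159]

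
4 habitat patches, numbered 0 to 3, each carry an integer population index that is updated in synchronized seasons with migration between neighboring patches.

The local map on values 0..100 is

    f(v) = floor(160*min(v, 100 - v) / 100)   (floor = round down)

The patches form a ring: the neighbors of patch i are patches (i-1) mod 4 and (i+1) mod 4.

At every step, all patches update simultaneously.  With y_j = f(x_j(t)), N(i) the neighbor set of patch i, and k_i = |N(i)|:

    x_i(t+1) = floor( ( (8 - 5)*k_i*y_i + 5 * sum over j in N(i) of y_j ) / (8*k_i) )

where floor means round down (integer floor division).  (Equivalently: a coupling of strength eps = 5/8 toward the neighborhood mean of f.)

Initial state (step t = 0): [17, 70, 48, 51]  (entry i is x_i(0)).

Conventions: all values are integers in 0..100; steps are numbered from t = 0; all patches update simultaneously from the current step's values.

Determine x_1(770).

Simulating step by step:
t=0: [17, 70, 48, 51]
t=1: [49, 50, 67, 61]
t=2: [73, 70, 63, 63]
t=3: [49, 49, 55, 54]
t=4: [76, 76, 74, 74]
t=5: [38, 38, 40, 40]
t=6: [61, 61, 62, 62]
t=7: [61, 61, 60, 60]
t=8: [62, 62, 63, 63]
t=9: [59, 59, 59, 59]
t=10: [65, 65, 65, 65]
t=11: [56, 56, 56, 56]
t=12: [70, 70, 70, 70]
t=13: [48, 48, 48, 48]
t=14: [76, 76, 76, 76]
t=15: [38, 38, 38, 38]
t=16: [60, 60, 60, 60]
t=17: [64, 64, 64, 64]
t=18: [57, 57, 57, 57]
t=19: [68, 68, 68, 68]
t=20: [51, 51, 51, 51]
t=21: [78, 78, 78, 78]
t=22: [35, 35, 35, 35]
t=23: [56, 56, 56, 56]

Answer: x_1(770) = 76
Key observation: The state at step 11, [56, 56, 56, 56], reappears at step 23: the system is in a cycle of period 12 from step 11 on.  Therefore the state at step 770 equals the state at step 11 + ((770 - 11) mod 12) = 14, which is [76, 76, 76, 76].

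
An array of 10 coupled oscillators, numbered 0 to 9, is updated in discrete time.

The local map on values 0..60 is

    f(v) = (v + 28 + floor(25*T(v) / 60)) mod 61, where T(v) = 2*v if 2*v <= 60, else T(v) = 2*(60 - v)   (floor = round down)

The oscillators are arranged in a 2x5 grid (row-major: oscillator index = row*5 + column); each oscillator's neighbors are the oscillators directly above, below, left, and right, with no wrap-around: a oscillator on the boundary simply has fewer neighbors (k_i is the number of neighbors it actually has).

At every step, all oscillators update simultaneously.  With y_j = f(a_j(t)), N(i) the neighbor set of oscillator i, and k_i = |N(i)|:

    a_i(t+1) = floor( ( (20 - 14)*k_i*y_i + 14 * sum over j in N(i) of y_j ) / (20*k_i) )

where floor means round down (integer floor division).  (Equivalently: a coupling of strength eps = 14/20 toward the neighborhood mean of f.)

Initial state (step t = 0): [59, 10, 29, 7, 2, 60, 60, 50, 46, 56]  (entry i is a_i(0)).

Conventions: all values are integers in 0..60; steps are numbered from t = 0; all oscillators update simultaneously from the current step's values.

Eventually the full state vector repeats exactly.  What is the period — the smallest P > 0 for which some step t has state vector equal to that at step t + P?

Answer: 3
Key observation: The state at step 19, [25, 25, 25, 25, 25, 25, 25, 25, 25, 25], reappears at step 22 — and no state repeats earlier — so the cycle the system enters has period 3.

Derivation:
t=0: [59, 10, 29, 7, 2, 60, 60, 50, 46, 56]
t=1: [33, 30, 31, 29, 32, 26, 30, 24, 28, 27]
t=2: [19, 22, 18, 20, 19, 19, 17, 17, 16, 18]
t=3: [3, 16, 16, 14, 1, 21, 33, 44, 31, 20]
t=4: [31, 43, 48, 41, 28, 20, 26, 30, 25, 18]
t=5: [16, 21, 23, 19, 13, 13, 15, 18, 14, 10]
t=6: [36, 29, 4, 26, 31, 54, 29, 27, 26, 50]
t=7: [23, 24, 22, 20, 20, 22, 20, 20, 17, 20]
t=8: [9, 7, 6, 17, 3, 6, 5, 17, 19, 22]
t=9: [40, 40, 48, 34, 33, 40, 43, 35, 29, 14]
t=10: [23, 23, 23, 22, 32, 23, 23, 22, 28, 30]
t=11: [9, 9, 8, 13, 16, 9, 8, 10, 13, 20]
t=12: [44, 43, 45, 50, 36, 43, 43, 45, 38, 38]
t=13: [24, 24, 24, 23, 23, 24, 24, 23, 23, 23]
t=14: [11, 11, 10, 9, 9, 11, 10, 9, 9, 9]
t=15: [48, 47, 45, 44, 44, 47, 46, 44, 44, 44]
t=16: [24, 24, 24, 24, 24, 24, 24, 24, 24, 24]
t=17: [11, 11, 11, 11, 11, 11, 11, 11, 11, 11]
t=18: [48, 48, 48, 48, 48, 48, 48, 48, 48, 48]
t=19: [25, 25, 25, 25, 25, 25, 25, 25, 25, 25]
t=20: [12, 12, 12, 12, 12, 12, 12, 12, 12, 12]
t=21: [50, 50, 50, 50, 50, 50, 50, 50, 50, 50]
t=22: [25, 25, 25, 25, 25, 25, 25, 25, 25, 25]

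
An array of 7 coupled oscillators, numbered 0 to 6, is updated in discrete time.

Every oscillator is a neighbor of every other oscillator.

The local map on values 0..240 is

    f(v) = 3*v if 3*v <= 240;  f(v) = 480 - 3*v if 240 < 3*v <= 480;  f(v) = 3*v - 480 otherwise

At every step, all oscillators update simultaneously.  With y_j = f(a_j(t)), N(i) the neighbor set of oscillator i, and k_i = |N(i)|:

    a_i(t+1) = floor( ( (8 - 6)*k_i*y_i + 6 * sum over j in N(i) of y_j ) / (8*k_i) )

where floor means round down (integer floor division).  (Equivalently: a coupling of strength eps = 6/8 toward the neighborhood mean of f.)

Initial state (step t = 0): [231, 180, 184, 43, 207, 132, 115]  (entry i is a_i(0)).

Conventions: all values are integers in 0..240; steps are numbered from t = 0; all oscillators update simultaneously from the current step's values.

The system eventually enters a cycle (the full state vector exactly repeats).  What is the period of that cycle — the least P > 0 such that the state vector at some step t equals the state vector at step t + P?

Simulating step by step:
t=0: [231, 180, 184, 43, 207, 132, 115]
t=1: [130, 111, 113, 120, 121, 114, 121]
t=2: [120, 127, 126, 123, 123, 126, 123]
t=3: [109, 106, 107, 108, 108, 107, 108]
t=4: [156, 157, 157, 157, 157, 157, 157]
t=5: [9, 9, 9, 9, 9, 9, 9]
t=6: [27, 27, 27, 27, 27, 27, 27]
t=7: [81, 81, 81, 81, 81, 81, 81]
t=8: [237, 237, 237, 237, 237, 237, 237]
t=9: [231, 231, 231, 231, 231, 231, 231]
t=10: [213, 213, 213, 213, 213, 213, 213]
t=11: [159, 159, 159, 159, 159, 159, 159]
t=12: [3, 3, 3, 3, 3, 3, 3]
t=13: [9, 9, 9, 9, 9, 9, 9]

Answer: 8
Key observation: The state at step 5, [9, 9, 9, 9, 9, 9, 9], reappears at step 13 — and no state repeats earlier — so the cycle the system enters has period 8.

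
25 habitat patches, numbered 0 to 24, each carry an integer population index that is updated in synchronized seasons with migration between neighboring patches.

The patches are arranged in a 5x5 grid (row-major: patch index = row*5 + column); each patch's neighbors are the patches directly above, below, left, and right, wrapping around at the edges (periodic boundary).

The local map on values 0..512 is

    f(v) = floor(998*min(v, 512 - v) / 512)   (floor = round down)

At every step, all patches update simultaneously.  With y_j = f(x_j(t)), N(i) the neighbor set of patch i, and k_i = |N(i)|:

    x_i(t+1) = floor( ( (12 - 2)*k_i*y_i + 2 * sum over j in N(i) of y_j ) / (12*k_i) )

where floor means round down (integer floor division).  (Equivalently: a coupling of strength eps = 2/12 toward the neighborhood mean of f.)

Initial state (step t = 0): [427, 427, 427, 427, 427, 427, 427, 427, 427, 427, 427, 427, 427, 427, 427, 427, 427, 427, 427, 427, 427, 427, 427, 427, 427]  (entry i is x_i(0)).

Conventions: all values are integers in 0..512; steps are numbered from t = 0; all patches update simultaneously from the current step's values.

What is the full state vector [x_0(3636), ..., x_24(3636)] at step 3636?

Simulating step by step:
t=0: [427, 427, 427, 427, 427, 427, 427, 427, 427, 427, 427, 427, 427, 427, 427, 427, 427, 427, 427, 427, 427, 427, 427, 427, 427]
t=1: [165, 165, 165, 165, 165, 165, 165, 165, 165, 165, 165, 165, 165, 165, 165, 165, 165, 165, 165, 165, 165, 165, 165, 165, 165]
t=2: [321, 321, 321, 321, 321, 321, 321, 321, 321, 321, 321, 321, 321, 321, 321, 321, 321, 321, 321, 321, 321, 321, 321, 321, 321]
t=3: [372, 372, 372, 372, 372, 372, 372, 372, 372, 372, 372, 372, 372, 372, 372, 372, 372, 372, 372, 372, 372, 372, 372, 372, 372]
t=4: [272, 272, 272, 272, 272, 272, 272, 272, 272, 272, 272, 272, 272, 272, 272, 272, 272, 272, 272, 272, 272, 272, 272, 272, 272]
t=5: [467, 467, 467, 467, 467, 467, 467, 467, 467, 467, 467, 467, 467, 467, 467, 467, 467, 467, 467, 467, 467, 467, 467, 467, 467]
t=6: [87, 87, 87, 87, 87, 87, 87, 87, 87, 87, 87, 87, 87, 87, 87, 87, 87, 87, 87, 87, 87, 87, 87, 87, 87]
t=7: [169, 169, 169, 169, 169, 169, 169, 169, 169, 169, 169, 169, 169, 169, 169, 169, 169, 169, 169, 169, 169, 169, 169, 169, 169]
t=8: [329, 329, 329, 329, 329, 329, 329, 329, 329, 329, 329, 329, 329, 329, 329, 329, 329, 329, 329, 329, 329, 329, 329, 329, 329]
t=9: [356, 356, 356, 356, 356, 356, 356, 356, 356, 356, 356, 356, 356, 356, 356, 356, 356, 356, 356, 356, 356, 356, 356, 356, 356]
t=10: [304, 304, 304, 304, 304, 304, 304, 304, 304, 304, 304, 304, 304, 304, 304, 304, 304, 304, 304, 304, 304, 304, 304, 304, 304]
t=11: [405, 405, 405, 405, 405, 405, 405, 405, 405, 405, 405, 405, 405, 405, 405, 405, 405, 405, 405, 405, 405, 405, 405, 405, 405]
t=12: [208, 208, 208, 208, 208, 208, 208, 208, 208, 208, 208, 208, 208, 208, 208, 208, 208, 208, 208, 208, 208, 208, 208, 208, 208]
t=13: [405, 405, 405, 405, 405, 405, 405, 405, 405, 405, 405, 405, 405, 405, 405, 405, 405, 405, 405, 405, 405, 405, 405, 405, 405]

Answer: [208, 208, 208, 208, 208, 208, 208, 208, 208, 208, 208, 208, 208, 208, 208, 208, 208, 208, 208, 208, 208, 208, 208, 208, 208]
Key observation: The state at step 11, [405, 405, 405, 405, 405, 405, 405, 405, 405, 405, 405, 405, 405, 405, 405, 405, 405, 405, 405, 405, 405, 405, 405, 405, 405], reappears at step 13: the system is in a cycle of period 2 from step 11 on.  Therefore the state at step 3636 equals the state at step 11 + ((3636 - 11) mod 2) = 12, which is [208, 208, 208, 208, 208, 208, 208, 208, 208, 208, 208, 208, 208, 208, 208, 208, 208, 208, 208, 208, 208, 208, 208, 208, 208].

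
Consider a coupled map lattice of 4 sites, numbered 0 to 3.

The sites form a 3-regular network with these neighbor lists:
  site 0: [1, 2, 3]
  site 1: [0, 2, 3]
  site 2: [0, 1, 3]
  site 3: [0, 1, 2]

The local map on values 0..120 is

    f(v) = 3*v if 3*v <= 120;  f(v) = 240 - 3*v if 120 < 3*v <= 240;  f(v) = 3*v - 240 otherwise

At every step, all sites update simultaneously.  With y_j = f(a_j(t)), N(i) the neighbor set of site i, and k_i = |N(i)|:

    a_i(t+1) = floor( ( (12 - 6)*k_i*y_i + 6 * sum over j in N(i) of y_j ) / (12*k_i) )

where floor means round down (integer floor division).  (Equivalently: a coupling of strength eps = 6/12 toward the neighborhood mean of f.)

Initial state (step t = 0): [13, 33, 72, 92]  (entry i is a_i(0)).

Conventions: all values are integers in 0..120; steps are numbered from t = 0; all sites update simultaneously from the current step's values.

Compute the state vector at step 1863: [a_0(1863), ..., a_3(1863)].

Simulating step by step:
t=0: [13, 33, 72, 92]
t=1: [46, 66, 41, 45]
t=2: [95, 75, 100, 96]
t=3: [43, 33, 48, 44]
t=4: [106, 102, 101, 105]
t=5: [73, 69, 68, 72]
t=6: [26, 30, 31, 27]
t=7: [83, 87, 88, 84]
t=8: [14, 18, 19, 15]
t=9: [47, 51, 52, 48]
t=10: [94, 90, 89, 93]
t=11: [37, 33, 32, 36]
t=12: [106, 102, 101, 105]

Answer: [83, 87, 88, 84]
Key observation: The state at step 4, [106, 102, 101, 105], reappears at step 12: the system is in a cycle of period 8 from step 4 on.  Therefore the state at step 1863 equals the state at step 4 + ((1863 - 4) mod 8) = 7, which is [83, 87, 88, 84].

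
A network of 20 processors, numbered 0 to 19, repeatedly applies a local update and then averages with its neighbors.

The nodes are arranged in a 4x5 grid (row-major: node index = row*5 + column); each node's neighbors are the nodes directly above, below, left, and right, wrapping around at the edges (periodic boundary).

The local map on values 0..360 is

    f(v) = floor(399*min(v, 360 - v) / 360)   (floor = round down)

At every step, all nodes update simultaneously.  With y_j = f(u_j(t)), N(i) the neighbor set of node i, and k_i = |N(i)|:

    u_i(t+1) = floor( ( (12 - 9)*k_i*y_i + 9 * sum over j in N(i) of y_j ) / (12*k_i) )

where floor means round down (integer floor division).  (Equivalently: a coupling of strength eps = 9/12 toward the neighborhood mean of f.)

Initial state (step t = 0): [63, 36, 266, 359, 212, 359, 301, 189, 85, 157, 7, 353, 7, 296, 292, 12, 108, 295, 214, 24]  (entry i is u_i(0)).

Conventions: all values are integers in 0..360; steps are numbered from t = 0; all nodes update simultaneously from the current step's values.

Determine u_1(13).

Answer: u_1(13) = 183

Derivation:
t=0: [63, 36, 266, 359, 212, 359, 301, 189, 85, 157, 7, 353, 7, 296, 292, 12, 108, 295, 214, 24]
t=1: [57, 76, 82, 98, 91, 59, 60, 97, 104, 106, 19, 38, 65, 80, 70, 44, 54, 91, 71, 83]
t=2: [71, 73, 97, 98, 96, 66, 72, 91, 107, 96, 48, 51, 81, 86, 78, 55, 66, 81, 92, 79]
t=3: [79, 83, 97, 108, 97, 77, 77, 98, 106, 98, 64, 69, 86, 97, 85, 69, 71, 91, 96, 87]
t=4: [89, 89, 105, 111, 103, 86, 88, 102, 112, 102, 79, 80, 97, 104, 94, 81, 83, 97, 105, 95]
t=5: [98, 99, 111, 118, 110, 97, 98, 111, 118, 110, 92, 93, 106, 113, 104, 93, 94, 107, 113, 105]
t=6: [109, 110, 120, 126, 119, 108, 109, 120, 126, 118, 105, 106, 117, 122, 115, 106, 107, 117, 122, 116]
t=7: [121, 122, 131, 135, 129, 120, 121, 130, 135, 129, 119, 119, 128, 133, 127, 119, 120, 128, 133, 127]
t=8: [134, 136, 142, 146, 141, 134, 135, 142, 146, 141, 133, 133, 140, 144, 140, 133, 134, 141, 144, 140]
t=9: [149, 150, 156, 158, 155, 149, 150, 155, 158, 155, 148, 149, 154, 157, 154, 148, 149, 155, 158, 154]
t=10: [166, 166, 171, 173, 170, 166, 166, 170, 173, 170, 165, 165, 170, 172, 169, 165, 166, 170, 173, 170]
t=11: [183, 184, 187, 190, 187, 183, 183, 187, 189, 187, 183, 183, 187, 189, 187, 183, 183, 187, 189, 187]
t=12: [194, 194, 191, 189, 191, 195, 194, 191, 189, 191, 195, 195, 191, 189, 191, 195, 194, 191, 189, 191]
t=13: [183, 183, 186, 188, 186, 183, 183, 186, 188, 186, 182, 183, 186, 188, 186, 183, 183, 186, 188, 186]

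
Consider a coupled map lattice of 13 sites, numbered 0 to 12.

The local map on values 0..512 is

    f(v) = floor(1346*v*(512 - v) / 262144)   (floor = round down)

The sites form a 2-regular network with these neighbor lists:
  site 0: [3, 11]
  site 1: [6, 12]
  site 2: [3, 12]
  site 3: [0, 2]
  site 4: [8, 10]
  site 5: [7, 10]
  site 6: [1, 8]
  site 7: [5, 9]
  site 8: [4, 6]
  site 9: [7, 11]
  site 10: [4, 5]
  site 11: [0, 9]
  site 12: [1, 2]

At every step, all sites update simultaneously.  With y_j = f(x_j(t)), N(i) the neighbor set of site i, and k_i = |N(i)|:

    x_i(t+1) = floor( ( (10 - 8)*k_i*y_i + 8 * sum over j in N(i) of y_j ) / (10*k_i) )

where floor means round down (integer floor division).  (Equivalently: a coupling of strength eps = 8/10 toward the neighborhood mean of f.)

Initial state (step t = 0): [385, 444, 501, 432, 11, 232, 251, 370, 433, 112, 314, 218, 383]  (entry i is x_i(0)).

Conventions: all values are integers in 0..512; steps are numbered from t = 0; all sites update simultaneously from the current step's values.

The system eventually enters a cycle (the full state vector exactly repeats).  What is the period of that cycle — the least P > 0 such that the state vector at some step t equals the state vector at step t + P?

Simulating step by step:
t=0: [385, 444, 501, 432, 11, 232, 251, 370, 433, 112, 314, 218, 383]
t=1: [252, 266, 177, 147, 203, 301, 199, 279, 180, 285, 208, 258, 123]
t=2: [311, 292, 268, 311, 316, 328, 320, 329, 317, 334, 324, 334, 304]
t=3: [314, 321, 324, 326, 315, 310, 321, 307, 316, 306, 313, 311, 330]
t=4: [316, 311, 310, 314, 318, 321, 315, 322, 316, 321, 319, 320, 312]
t=5: [317, 319, 319, 319, 316, 314, 318, 314, 317, 314, 315, 315, 320]
t=6: [317, 315, 315, 316, 317, 318, 316, 319, 317, 318, 318, 318, 315]
t=7: [317, 318, 318, 317, 316, 316, 317, 316, 317, 316, 316, 316, 318]
t=8: [317, 316, 316, 316, 317, 318, 316, 318, 317, 318, 318, 317, 316]
t=9: [317, 318, 318, 317, 316, 316, 317, 316, 317, 316, 316, 316, 318]

Answer: 2
Key observation: The state at step 7, [317, 318, 318, 317, 316, 316, 317, 316, 317, 316, 316, 316, 318], reappears at step 9 — and no state repeats earlier — so the cycle the system enters has period 2.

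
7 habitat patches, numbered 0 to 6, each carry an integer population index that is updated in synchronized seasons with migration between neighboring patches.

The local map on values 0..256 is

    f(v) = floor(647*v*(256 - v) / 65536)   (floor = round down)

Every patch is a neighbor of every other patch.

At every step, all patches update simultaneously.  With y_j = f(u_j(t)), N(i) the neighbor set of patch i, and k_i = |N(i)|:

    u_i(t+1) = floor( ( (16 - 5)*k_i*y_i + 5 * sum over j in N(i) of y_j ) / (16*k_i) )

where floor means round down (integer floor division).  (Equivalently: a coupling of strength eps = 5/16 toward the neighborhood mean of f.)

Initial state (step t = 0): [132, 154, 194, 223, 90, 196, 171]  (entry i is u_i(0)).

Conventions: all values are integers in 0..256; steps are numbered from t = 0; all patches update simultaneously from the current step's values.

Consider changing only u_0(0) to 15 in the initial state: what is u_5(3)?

Answer: u_5(3) = 154
Key observation: This trace re-runs the system from the modified initial state.

Derivation:
t=0: [15, 154, 194, 223, 90, 196, 171]
t=1: [63, 139, 115, 86, 134, 114, 131]
t=2: [131, 157, 157, 146, 157, 156, 157]
t=3: [158, 153, 153, 156, 153, 154, 153]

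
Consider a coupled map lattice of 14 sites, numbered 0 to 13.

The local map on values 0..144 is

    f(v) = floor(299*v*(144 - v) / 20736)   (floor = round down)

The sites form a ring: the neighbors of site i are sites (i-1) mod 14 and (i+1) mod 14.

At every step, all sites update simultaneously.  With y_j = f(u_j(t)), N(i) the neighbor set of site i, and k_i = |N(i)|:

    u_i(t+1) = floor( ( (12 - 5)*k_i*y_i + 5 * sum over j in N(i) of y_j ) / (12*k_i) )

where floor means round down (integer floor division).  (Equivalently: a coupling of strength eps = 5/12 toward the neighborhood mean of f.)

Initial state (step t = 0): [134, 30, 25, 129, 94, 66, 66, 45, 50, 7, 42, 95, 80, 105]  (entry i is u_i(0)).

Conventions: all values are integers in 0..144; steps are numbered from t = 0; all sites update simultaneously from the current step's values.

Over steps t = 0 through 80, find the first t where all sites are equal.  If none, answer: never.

Simulating step by step:
t=0: [134, 30, 25, 129, 94, 66, 66, 45, 50, 7, 42, 95, 80, 105]  (not all equal)
t=1: [33, 41, 40, 38, 60, 72, 71, 66, 55, 34, 52, 67, 68, 53]  (not all equal)
t=2: [57, 58, 59, 61, 69, 73, 74, 73, 67, 59, 66, 72, 72, 66]  (not all equal)
t=3: [71, 71, 72, 73, 73, 74, 74, 74, 73, 72, 73, 74, 74, 73]  (not all equal)
t=4: [74, 74, 74, 74, 74, 74, 74, 74, 74, 74, 74, 74, 74, 74]  (all equal)

Answer: 4
Key observation: Synchronization is absorbing here: once all sites are equal they stay equal, and step 4 is the first all-equal step.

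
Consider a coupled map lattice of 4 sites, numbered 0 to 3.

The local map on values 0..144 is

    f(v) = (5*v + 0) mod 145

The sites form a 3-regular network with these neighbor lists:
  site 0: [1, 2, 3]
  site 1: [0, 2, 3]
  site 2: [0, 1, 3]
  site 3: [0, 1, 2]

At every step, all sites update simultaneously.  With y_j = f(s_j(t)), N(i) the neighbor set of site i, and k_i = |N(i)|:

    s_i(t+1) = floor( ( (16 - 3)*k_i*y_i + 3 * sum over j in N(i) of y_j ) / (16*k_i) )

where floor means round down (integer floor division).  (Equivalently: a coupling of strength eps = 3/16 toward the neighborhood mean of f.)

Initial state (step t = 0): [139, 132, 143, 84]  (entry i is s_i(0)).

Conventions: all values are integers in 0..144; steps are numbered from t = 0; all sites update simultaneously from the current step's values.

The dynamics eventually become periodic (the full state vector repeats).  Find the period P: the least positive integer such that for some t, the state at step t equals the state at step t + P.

Simulating step by step:
t=0: [139, 132, 143, 84]
t=1: [115, 88, 130, 126]
t=2: [121, 20, 69, 54]
t=3: [37, 94, 60, 112]
t=4: [43, 39, 20, 106]
t=5: [72, 57, 94, 90]
t=6: [68, 121, 42, 27]
t=7: [54, 35, 65, 118]
t=8: [106, 35, 38, 20]
t=9: [88, 39, 50, 91]
t=10: [15, 48, 90, 26]
t=11: [75, 90, 30, 117]
t=12: [70, 18, 10, 10]
t=13: [60, 83, 53, 53]
t=14: [30, 117, 113, 113]
t=15: [20, 20, 114, 114]
t=16: [104, 104, 130, 130]
t=17: [83, 83, 71, 71]
t=18: [117, 117, 72, 72]
t=19: [13, 13, 61, 61]
t=20: [58, 58, 21, 21]
t=21: [13, 13, 91, 91]
t=22: [59, 59, 25, 25]
t=23: [20, 20, 110, 110]
t=24: [101, 101, 113, 113]
t=25: [77, 77, 122, 122]
t=26: [86, 86, 38, 38]
t=27: [128, 128, 56, 56]
t=28: [69, 69, 125, 125]
t=29: [53, 53, 46, 46]
t=30: [115, 115, 89, 89]
t=31: [123, 123, 26, 26]
t=32: [46, 46, 118, 118]
t=33: [75, 75, 19, 19]
t=34: [86, 86, 93, 93]
t=35: [126, 126, 43, 43]
t=36: [52, 52, 67, 67]
t=37: [106, 106, 53, 53]
t=38: [98, 98, 116, 116]
t=39: [48, 48, 6, 6]
t=40: [86, 86, 38, 38]

Answer: 14
Key observation: The state at step 26, [86, 86, 38, 38], reappears at step 40 — and no state repeats earlier — so the cycle the system enters has period 14.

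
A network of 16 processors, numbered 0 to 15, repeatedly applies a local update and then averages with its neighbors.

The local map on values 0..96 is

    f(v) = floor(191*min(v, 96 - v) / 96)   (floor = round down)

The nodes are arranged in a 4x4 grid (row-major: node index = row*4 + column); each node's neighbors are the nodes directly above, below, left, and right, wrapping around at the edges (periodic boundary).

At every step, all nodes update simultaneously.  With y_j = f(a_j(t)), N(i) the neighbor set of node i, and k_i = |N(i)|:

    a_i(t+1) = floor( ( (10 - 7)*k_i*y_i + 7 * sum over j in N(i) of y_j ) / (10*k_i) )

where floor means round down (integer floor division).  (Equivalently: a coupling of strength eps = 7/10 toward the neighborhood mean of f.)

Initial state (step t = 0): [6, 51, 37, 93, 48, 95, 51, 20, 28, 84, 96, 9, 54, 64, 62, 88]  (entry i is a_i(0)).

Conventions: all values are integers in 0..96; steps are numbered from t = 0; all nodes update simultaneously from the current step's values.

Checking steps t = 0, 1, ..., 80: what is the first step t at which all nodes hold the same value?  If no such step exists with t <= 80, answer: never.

Answer: never
Key observation: The state at step 26 reappears at step 36 — the system is in a cycle of period 10 from step 26 on.  No step 0..36 is synchronized, and the cycle repeats forever, so no step up to 80 (or ever) has all nodes equal.

Derivation:
t=0: [6, 51, 37, 93, 48, 95, 51, 20, 28, 84, 96, 9, 54, 64, 62, 88]  (not all equal)
t=1: [50, 52, 65, 25, 47, 52, 46, 47, 54, 27, 34, 24, 50, 64, 46, 34]  (not all equal)
t=2: [83, 78, 73, 69, 89, 82, 81, 76, 74, 68, 69, 68, 80, 75, 72, 68]  (not all equal)
t=3: [30, 34, 42, 44, 27, 31, 37, 37, 39, 45, 48, 49, 38, 41, 48, 49]  (not all equal)
t=4: [67, 69, 81, 80, 63, 67, 76, 75, 77, 81, 89, 87, 76, 81, 90, 89]  (not all equal)
t=5: [50, 46, 32, 33, 53, 49, 36, 38, 37, 32, 20, 23, 35, 31, 18, 21]  (not all equal)
t=6: [81, 81, 64, 66, 83, 82, 68, 69, 67, 65, 49, 53, 67, 63, 46, 49]  (not all equal)
t=7: [38, 40, 59, 59, 36, 37, 57, 55, 57, 60, 79, 77, 59, 61, 82, 79]  (not all equal)
t=8: [74, 74, 66, 67, 74, 74, 68, 69, 67, 65, 47, 50, 66, 64, 44, 46]  (not all equal)
t=9: [48, 49, 60, 60, 47, 48, 59, 58, 61, 63, 79, 78, 62, 62, 79, 78]  (not all equal)
t=10: [85, 85, 68, 69, 86, 85, 69, 70, 66, 65, 45, 47, 66, 65, 45, 46]  (not all equal)
t=11: [32, 33, 54, 54, 32, 33, 53, 53, 58, 58, 78, 78, 58, 58, 78, 78]  (not all equal)
t=12: [68, 69, 71, 71, 69, 69, 72, 72, 65, 66, 50, 50, 65, 66, 50, 50]  (not all equal)
t=13: [54, 53, 56, 57, 53, 53, 56, 56, 64, 63, 77, 78, 64, 63, 78, 78]  (not all equal)
t=14: [79, 80, 72, 71, 79, 80, 72, 72, 62, 63, 48, 47, 61, 62, 48, 47]  (not all equal)
t=15: [41, 40, 52, 53, 41, 40, 52, 52, 65, 65, 81, 80, 66, 65, 81, 81]  (not all equal)
t=16: [77, 77, 75, 75, 78, 77, 75, 75, 58, 58, 45, 45, 58, 58, 44, 44]  (not all equal)
t=17: [44, 44, 48, 48, 43, 44, 48, 48, 70, 70, 77, 77, 70, 70, 77, 77]  (not all equal)
t=18: [81, 82, 83, 83, 81, 81, 83, 83, 54, 54, 49, 49, 54, 54, 49, 49]  (not all equal)
t=19: [37, 37, 37, 37, 37, 37, 37, 37, 75, 75, 79, 79, 75, 74, 79, 79]  (not all equal)
t=20: [67, 67, 66, 66, 67, 67, 66, 66, 45, 45, 41, 41, 45, 45, 41, 41]  (not all equal)
t=21: [62, 62, 62, 62, 62, 62, 62, 62, 82, 82, 78, 78, 82, 82, 78, 78]  (not all equal)
t=22: [60, 60, 61, 61, 60, 60, 61, 61, 35, 35, 39, 39, 35, 35, 39, 39]  (not all equal)
t=23: [70, 70, 70, 70, 70, 70, 70, 70, 70, 70, 74, 74, 70, 70, 74, 74]  (not all equal)
t=24: [51, 51, 49, 49, 51, 51, 49, 49, 49, 49, 45, 45, 49, 49, 45, 45]  (not all equal)
t=25: [90, 90, 91, 91, 90, 90, 91, 91, 91, 91, 90, 90, 91, 91, 90, 90]  (not all equal)
t=26: [10, 10, 9, 9, 10, 10, 9, 9, 9, 9, 10, 10, 9, 9, 10, 10]  (not all equal)
t=27: [18, 18, 17, 17, 18, 18, 17, 17, 17, 17, 18, 18, 17, 17, 18, 18]  (not all equal)
t=28: [34, 34, 33, 33, 34, 34, 33, 33, 33, 33, 34, 34, 33, 33, 34, 34]  (not all equal)
t=29: [66, 66, 65, 65, 66, 66, 65, 65, 65, 65, 66, 66, 65, 65, 66, 66]  (not all equal)
t=30: [59, 59, 60, 60, 59, 59, 60, 60, 60, 60, 59, 59, 60, 60, 59, 59]  (not all equal)
t=31: [72, 72, 71, 71, 72, 72, 71, 71, 71, 71, 72, 72, 71, 71, 72, 72]  (not all equal)
t=32: [47, 47, 48, 48, 47, 47, 48, 48, 48, 48, 47, 47, 48, 48, 47, 47]  (not all equal)
t=33: [93, 93, 94, 94, 93, 93, 94, 94, 94, 94, 93, 93, 94, 94, 93, 93]  (not all equal)
t=34: [4, 4, 3, 3, 4, 4, 3, 3, 3, 3, 4, 4, 3, 3, 4, 4]  (not all equal)
t=35: [6, 6, 5, 5, 6, 6, 5, 5, 5, 5, 6, 6, 5, 5, 6, 6]  (not all equal)
t=36: [10, 10, 9, 9, 10, 10, 9, 9, 9, 9, 10, 10, 9, 9, 10, 10]  (not all equal)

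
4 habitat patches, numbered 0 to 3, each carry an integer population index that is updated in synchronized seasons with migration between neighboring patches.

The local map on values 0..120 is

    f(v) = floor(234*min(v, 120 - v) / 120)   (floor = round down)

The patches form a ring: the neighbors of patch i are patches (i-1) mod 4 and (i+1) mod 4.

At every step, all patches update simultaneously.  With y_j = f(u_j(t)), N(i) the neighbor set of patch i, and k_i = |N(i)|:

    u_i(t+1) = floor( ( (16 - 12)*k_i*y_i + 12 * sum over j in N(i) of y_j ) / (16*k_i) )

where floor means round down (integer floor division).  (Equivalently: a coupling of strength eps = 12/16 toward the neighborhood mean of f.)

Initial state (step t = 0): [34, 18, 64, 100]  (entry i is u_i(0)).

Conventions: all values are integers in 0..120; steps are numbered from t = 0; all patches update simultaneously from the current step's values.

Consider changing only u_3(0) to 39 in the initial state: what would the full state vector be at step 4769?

Answer: [22, 34, 22, 34]
Key observation: The state at step 7, [99, 111, 99, 111], reappears at step 10: the system is in a cycle of period 3 from step 7 on.  Therefore the state at step 4769 equals the state at step 7 + ((4769 - 7) mod 3) = 8, which is [22, 34, 22, 34].

Derivation:
t=0: [34, 18, 64, 39]
t=1: [58, 74, 68, 84]
t=2: [87, 102, 84, 97]
t=3: [45, 59, 47, 61]
t=4: [108, 95, 109, 95]
t=5: [41, 28, 41, 28]
t=6: [60, 72, 60, 72]
t=7: [99, 111, 99, 111]
t=8: [22, 34, 22, 34]
t=9: [60, 48, 60, 48]
t=10: [99, 111, 99, 111]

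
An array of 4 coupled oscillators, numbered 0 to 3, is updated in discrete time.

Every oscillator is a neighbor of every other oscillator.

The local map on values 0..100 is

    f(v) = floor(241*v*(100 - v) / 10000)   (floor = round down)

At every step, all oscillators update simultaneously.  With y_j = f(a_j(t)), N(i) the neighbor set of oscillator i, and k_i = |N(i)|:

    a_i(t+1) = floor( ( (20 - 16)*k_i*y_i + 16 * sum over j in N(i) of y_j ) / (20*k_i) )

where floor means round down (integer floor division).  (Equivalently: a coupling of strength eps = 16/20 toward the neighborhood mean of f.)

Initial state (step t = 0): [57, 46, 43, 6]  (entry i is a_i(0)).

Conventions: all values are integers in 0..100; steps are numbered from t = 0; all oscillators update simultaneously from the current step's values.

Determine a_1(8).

Simulating step by step:
t=0: [57, 46, 43, 6]
t=1: [46, 46, 46, 49]
t=2: [59, 59, 59, 59]
t=3: [58, 58, 58, 58]
t=4: [58, 58, 58, 58]
t=5: [58, 58, 58, 58]
t=6: [58, 58, 58, 58]
t=7: [58, 58, 58, 58]
t=8: [58, 58, 58, 58]

Answer: a_1(8) = 58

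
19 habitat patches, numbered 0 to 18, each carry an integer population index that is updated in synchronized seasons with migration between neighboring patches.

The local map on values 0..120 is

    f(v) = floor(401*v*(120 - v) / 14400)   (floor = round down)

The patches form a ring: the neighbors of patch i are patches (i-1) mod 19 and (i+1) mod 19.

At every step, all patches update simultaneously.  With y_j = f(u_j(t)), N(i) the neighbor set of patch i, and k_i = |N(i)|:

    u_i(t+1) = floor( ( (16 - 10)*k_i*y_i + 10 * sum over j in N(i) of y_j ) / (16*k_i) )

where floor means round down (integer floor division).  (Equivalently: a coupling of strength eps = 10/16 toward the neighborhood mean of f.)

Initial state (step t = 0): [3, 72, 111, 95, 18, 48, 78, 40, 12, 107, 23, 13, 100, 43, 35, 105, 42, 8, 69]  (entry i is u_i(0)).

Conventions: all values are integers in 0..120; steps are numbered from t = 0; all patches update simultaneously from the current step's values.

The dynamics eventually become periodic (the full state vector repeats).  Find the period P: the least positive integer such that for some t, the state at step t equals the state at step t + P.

Simulating step by step:
t=0: [3, 72, 111, 95, 18, 48, 78, 40, 12, 107, 23, 13, 100, 43, 35, 105, 42, 8, 69]
t=1: [63, 47, 60, 49, 69, 80, 91, 73, 53, 44, 47, 50, 61, 77, 72, 70, 55, 67, 46]
t=2: [96, 97, 97, 97, 94, 86, 84, 89, 95, 95, 95, 97, 96, 95, 95, 97, 98, 97, 96]
t=3: [63, 62, 62, 63, 70, 77, 80, 75, 69, 66, 64, 63, 64, 65, 64, 62, 61, 62, 63]
t=4: [99, 99, 99, 98, 96, 92, 91, 93, 96, 98, 99, 99, 99, 99, 99, 99, 100, 99, 99]
t=5: [57, 57, 57, 60, 64, 69, 71, 68, 64, 60, 57, 57, 57, 57, 57, 56, 56, 56, 57]
t=6: [99, 99, 99, 99, 98, 97, 96, 97, 99, 99, 99, 99, 99, 99, 99, 99, 99, 99, 99]
t=7: [57, 57, 57, 57, 59, 62, 62, 61, 58, 57, 57, 57, 57, 57, 57, 57, 57, 57, 57]
t=8: [99, 99, 99, 99, 99, 100, 100, 100, 99, 99, 99, 99, 99, 99, 99, 99, 99, 99, 99]
t=9: [57, 57, 57, 57, 56, 55, 55, 55, 56, 57, 57, 57, 57, 57, 57, 57, 57, 57, 57]
t=10: [99, 99, 99, 99, 99, 99, 99, 99, 99, 99, 99, 99, 99, 99, 99, 99, 99, 99, 99]
t=11: [57, 57, 57, 57, 57, 57, 57, 57, 57, 57, 57, 57, 57, 57, 57, 57, 57, 57, 57]
t=12: [99, 99, 99, 99, 99, 99, 99, 99, 99, 99, 99, 99, 99, 99, 99, 99, 99, 99, 99]

Answer: 2
Key observation: The state at step 10, [99, 99, 99, 99, 99, 99, 99, 99, 99, 99, 99, 99, 99, 99, 99, 99, 99, 99, 99], reappears at step 12 — and no state repeats earlier — so the cycle the system enters has period 2.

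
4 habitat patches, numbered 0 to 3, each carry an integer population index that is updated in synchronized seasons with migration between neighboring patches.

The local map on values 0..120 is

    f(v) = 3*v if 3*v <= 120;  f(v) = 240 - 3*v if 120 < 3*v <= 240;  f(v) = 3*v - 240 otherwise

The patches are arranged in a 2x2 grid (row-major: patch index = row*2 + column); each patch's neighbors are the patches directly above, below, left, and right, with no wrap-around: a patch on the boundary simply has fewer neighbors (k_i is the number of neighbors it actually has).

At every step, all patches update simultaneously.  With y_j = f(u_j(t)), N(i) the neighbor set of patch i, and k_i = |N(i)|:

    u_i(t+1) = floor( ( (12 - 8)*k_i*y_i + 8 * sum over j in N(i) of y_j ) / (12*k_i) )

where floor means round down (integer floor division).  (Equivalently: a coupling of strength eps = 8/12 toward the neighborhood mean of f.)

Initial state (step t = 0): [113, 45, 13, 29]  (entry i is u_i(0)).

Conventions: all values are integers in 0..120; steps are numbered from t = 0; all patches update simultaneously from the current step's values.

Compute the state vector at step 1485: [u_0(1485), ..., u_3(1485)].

Simulating step by step:
t=0: [113, 45, 13, 29]
t=1: [81, 97, 75, 77]
t=2: [23, 21, 9, 25]
t=3: [53, 69, 57, 55]
t=4: [61, 63, 75, 59]
t=5: [41, 57, 45, 43]
t=6: [97, 99, 111, 95]
t=7: [67, 51, 63, 65]
t=8: [59, 57, 45, 61]
t=9: [79, 63, 75, 77]
t=10: [23, 21, 9, 25]

Answer: [41, 57, 45, 43]
Key observation: The state at step 2, [23, 21, 9, 25], reappears at step 10: the system is in a cycle of period 8 from step 2 on.  Therefore the state at step 1485 equals the state at step 2 + ((1485 - 2) mod 8) = 5, which is [41, 57, 45, 43].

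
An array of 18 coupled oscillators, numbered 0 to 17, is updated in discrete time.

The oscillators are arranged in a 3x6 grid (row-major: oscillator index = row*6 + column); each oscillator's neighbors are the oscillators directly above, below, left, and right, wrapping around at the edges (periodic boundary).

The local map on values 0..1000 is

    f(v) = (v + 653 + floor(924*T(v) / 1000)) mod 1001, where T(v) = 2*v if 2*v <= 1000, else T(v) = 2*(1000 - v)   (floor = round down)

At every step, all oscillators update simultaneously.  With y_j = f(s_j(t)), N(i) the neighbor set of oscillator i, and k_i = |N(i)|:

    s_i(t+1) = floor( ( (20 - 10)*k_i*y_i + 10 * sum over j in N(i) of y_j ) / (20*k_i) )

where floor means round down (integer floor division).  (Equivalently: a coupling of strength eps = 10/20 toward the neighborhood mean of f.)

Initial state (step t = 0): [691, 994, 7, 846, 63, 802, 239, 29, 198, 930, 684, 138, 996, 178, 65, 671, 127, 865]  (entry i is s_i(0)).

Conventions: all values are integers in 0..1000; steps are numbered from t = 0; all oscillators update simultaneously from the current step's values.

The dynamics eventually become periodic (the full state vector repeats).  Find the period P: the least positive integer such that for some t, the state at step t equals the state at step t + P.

Simulating step by step:
t=0: [691, 994, 7, 846, 63, 802, 239, 29, 198, 930, 684, 138, 996, 178, 65, 671, 127, 865]
t=1: [764, 638, 647, 784, 732, 729, 459, 537, 477, 711, 659, 377, 598, 439, 665, 758, 437, 574]
t=2: [899, 822, 817, 865, 883, 749, 806, 375, 357, 778, 895, 711, 836, 817, 807, 874, 784, 442]
t=3: [777, 784, 784, 777, 776, 843, 801, 746, 731, 786, 785, 864, 804, 794, 787, 786, 812, 878]
t=4: [827, 838, 841, 838, 829, 793, 821, 853, 860, 840, 823, 782, 814, 832, 837, 831, 813, 775]
t=5: [802, 788, 785, 790, 802, 822, 803, 782, 777, 788, 804, 827, 809, 792, 788, 794, 809, 831]
t=6: [817, 830, 833, 828, 817, 804, 817, 832, 837, 829, 816, 803, 814, 827, 831, 826, 813, 800]
t=7: [807, 797, 793, 798, 807, 815, 807, 795, 792, 797, 808, 816, 808, 798, 795, 799, 809, 817]
t=8: [815, 823, 826, 822, 814, 809, 815, 823, 826, 822, 814, 809, 814, 822, 825, 821, 813, 808]
t=9: [808, 802, 799, 802, 808, 812, 808, 802, 799, 802, 808, 812, 808, 802, 800, 803, 809, 812]
t=10: [814, 818, 821, 818, 814, 811, 814, 818, 821, 818, 814, 811, 814, 818, 820, 818, 813, 811]
t=11: [809, 806, 803, 806, 809, 811, 809, 806, 803, 806, 809, 811, 809, 806, 804, 806, 809, 811]
t=12: [813, 816, 818, 816, 813, 812, 813, 816, 818, 816, 813, 812, 813, 815, 817, 815, 813, 812]
t=13: [809, 808, 806, 808, 809, 810, 809, 808, 806, 808, 809, 810, 809, 808, 807, 808, 809, 810]
t=14: [813, 814, 815, 814, 813, 813, 813, 814, 815, 814, 813, 813, 813, 814, 815, 814, 813, 813]
t=15: [809, 809, 808, 809, 809, 810, 809, 809, 808, 809, 809, 810, 809, 809, 808, 809, 809, 810]
t=16: [813, 813, 813, 813, 813, 813, 813, 813, 813, 813, 813, 813, 813, 813, 813, 813, 813, 813]
t=17: [810, 810, 810, 810, 810, 810, 810, 810, 810, 810, 810, 810, 810, 810, 810, 810, 810, 810]
t=18: [813, 813, 813, 813, 813, 813, 813, 813, 813, 813, 813, 813, 813, 813, 813, 813, 813, 813]

Answer: 2
Key observation: The state at step 16, [813, 813, 813, 813, 813, 813, 813, 813, 813, 813, 813, 813, 813, 813, 813, 813, 813, 813], reappears at step 18 — and no state repeats earlier — so the cycle the system enters has period 2.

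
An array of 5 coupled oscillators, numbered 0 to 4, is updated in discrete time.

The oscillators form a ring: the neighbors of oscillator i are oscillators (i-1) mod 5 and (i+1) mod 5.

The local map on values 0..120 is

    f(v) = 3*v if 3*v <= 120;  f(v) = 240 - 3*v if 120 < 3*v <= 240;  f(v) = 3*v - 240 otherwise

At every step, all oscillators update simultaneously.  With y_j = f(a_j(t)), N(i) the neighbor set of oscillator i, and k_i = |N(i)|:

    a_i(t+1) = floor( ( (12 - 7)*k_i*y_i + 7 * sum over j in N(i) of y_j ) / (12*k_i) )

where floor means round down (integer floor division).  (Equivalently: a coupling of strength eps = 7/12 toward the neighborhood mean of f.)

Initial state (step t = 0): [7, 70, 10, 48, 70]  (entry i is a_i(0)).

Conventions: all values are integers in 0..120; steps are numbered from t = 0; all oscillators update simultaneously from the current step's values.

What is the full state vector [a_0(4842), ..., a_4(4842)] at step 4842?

Answer: [45, 45, 45, 45, 45]
Key observation: The state at step 21, [15, 15, 15, 15, 15], reappears at step 25: the system is in a cycle of period 4 from step 21 on.  Therefore the state at step 4842 equals the state at step 21 + ((4842 - 21) mod 4) = 22, which is [45, 45, 45, 45, 45].

Derivation:
t=0: [7, 70, 10, 48, 70]
t=1: [26, 27, 49, 57, 46]
t=2: [85, 83, 82, 85, 85]
t=3: [13, 9, 9, 12, 15]
t=4: [37, 30, 29, 36, 40]
t=5: [107, 95, 94, 105, 113]
t=6: [75, 54, 52, 72, 86]
t=7: [34, 61, 64, 39, 18]
t=8: [74, 67, 70, 78, 86]
t=9: [24, 30, 25, 16, 14]
t=10: [68, 80, 71, 54, 52]
t=11: [39, 18, 34, 64, 68]
t=12: [75, 86, 72, 60, 63]
t=13: [26, 18, 32, 46, 43]
t=14: [80, 73, 85, 102, 98]
t=15: [21, 13, 31, 47, 41]
t=16: [71, 61, 79, 102, 96]
t=17: [41, 32, 37, 42, 47]
t=18: [105, 106, 107, 108, 108]
t=19: [78, 78, 81, 83, 81]
t=20: [5, 5, 5, 5, 5]
t=21: [15, 15, 15, 15, 15]
t=22: [45, 45, 45, 45, 45]
t=23: [105, 105, 105, 105, 105]
t=24: [75, 75, 75, 75, 75]
t=25: [15, 15, 15, 15, 15]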